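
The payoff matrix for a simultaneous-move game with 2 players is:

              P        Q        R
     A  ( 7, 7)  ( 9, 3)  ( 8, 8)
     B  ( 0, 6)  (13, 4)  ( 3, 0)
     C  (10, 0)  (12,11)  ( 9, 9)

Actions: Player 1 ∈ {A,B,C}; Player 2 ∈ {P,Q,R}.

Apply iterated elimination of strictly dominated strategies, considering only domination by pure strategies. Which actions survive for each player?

P1 drop A (C beats it: P:10>7 Q:12>9 R:9>8)
P2 drop R (Q beats it: B:4>0 C:11>9)
P1→{B,C} P2→{P,Q}

IESDS → P1:{B,C} P2:{P,Q}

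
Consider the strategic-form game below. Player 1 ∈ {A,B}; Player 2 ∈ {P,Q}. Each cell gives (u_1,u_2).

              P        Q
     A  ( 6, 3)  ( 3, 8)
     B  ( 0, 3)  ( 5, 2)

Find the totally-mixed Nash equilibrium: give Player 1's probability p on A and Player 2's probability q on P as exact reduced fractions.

P1 indiff ⇒ q·6+(1-q)·3 = q·0+(1-q)·5 ⇒ q(6) = (1-q)(2) ⇒ q = 1/4
P2 indiff ⇒ p·3+(1-p)·3 = p·8+(1-p)·2 ⇒ p(-5) = (1-p)(-1) ⇒ p = 1/6

p=1/6, q=1/4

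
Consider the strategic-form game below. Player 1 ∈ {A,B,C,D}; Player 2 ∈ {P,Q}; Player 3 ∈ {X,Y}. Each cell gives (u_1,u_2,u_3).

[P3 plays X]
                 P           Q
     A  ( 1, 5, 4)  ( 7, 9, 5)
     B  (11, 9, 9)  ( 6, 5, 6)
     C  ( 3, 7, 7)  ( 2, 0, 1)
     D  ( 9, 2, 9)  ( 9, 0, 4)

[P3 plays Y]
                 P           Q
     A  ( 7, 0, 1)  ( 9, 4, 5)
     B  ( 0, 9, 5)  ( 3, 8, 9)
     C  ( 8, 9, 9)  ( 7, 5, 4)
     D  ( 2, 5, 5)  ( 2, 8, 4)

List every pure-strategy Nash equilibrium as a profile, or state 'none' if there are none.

(A,P,X): not NE [P1→B gives 11>1; P2→Q gives 9>5]
(A,P,Y): not NE [P1→C gives 8>7; P2→Q gives 4>0; P3→X gives 4>1]
(A,Q,X): not NE [P1→D gives 9>7]
(A,Q,Y): NE
(B,P,X): NE
(B,P,Y): not NE [P1→C gives 8>0; P3→X gives 9>5]
(B,Q,X): not NE [P1→D gives 9>6; P2→P gives 9>5; P3→Y gives 9>6]
(B,Q,Y): not NE [P1→A gives 9>3; P2→P gives 9>8]
(C,P,X): not NE [P1→B gives 11>3; P3→Y gives 9>7]
(C,P,Y): NE
(C,Q,X): not NE [P1→D gives 9>2; P2→P gives 7>0; P3→Y gives 4>1]
(C,Q,Y): not NE [P1→A gives 9>7; P2→P gives 9>5]
(D,P,X): not NE [P1→B gives 11>9]
(D,P,Y): not NE [P1→C gives 8>2; P2→Q gives 8>5; P3→X gives 9>5]
(D,Q,X): not NE [P2→P gives 2>0]
(D,Q,Y): not NE [P1→A gives 9>2]

Nash profiles: (A,Q,Y), (B,P,X), (C,P,Y)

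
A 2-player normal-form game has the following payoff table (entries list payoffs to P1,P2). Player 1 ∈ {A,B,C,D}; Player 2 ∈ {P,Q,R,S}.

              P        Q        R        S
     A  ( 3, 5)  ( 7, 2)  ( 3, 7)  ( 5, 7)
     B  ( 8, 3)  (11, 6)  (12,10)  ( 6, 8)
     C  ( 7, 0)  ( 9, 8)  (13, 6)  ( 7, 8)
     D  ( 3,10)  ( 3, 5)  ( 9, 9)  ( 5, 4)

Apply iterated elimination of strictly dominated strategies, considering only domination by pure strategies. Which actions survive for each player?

Survivors P1:{B,C} P2:{Q,R,S}

P1 drop A (B beats it: P:8>3 Q:11>7 R:12>3 S:6>5)
P1 drop D (B beats it: P:8>3 Q:11>3 R:12>9 S:6>5)
P2 drop P (Q beats it: B:6>3 C:8>0)
P1→{B,C} P2→{Q,R,S}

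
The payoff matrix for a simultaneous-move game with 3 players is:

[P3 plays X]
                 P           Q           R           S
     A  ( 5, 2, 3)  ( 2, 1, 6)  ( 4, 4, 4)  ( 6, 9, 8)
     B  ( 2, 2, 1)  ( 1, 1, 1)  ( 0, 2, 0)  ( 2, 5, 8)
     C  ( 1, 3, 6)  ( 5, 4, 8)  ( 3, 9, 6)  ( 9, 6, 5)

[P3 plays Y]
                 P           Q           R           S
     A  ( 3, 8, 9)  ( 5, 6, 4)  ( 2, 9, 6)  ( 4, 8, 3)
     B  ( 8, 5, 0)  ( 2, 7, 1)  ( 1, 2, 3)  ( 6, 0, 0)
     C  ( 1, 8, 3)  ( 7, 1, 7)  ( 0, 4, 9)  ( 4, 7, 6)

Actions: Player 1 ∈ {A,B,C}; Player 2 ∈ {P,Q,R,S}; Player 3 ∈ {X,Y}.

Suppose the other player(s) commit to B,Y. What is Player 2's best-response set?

argmax u_2 = {Q}

u_2(P vs B,Y) = 5
u_2(Q vs B,Y) = 7
u_2(R vs B,Y) = 2
u_2(S vs B,Y) = 0
max payoff 7 at {Q}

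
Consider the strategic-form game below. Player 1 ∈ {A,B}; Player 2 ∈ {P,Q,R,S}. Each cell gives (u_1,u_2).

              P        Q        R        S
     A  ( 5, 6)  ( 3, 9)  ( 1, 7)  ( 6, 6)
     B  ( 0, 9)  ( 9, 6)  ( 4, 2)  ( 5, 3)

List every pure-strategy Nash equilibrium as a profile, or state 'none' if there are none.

PSNE: ∅

(A,P): not NE [P2→Q gives 9>6]
(A,Q): not NE [P1→B gives 9>3]
(A,R): not NE [P1→B gives 4>1; P2→Q gives 9>7]
(A,S): not NE [P2→Q gives 9>6]
(B,P): not NE [P1→A gives 5>0]
(B,Q): not NE [P2→P gives 9>6]
(B,R): not NE [P2→P gives 9>2]
(B,S): not NE [P1→A gives 6>5; P2→P gives 9>3]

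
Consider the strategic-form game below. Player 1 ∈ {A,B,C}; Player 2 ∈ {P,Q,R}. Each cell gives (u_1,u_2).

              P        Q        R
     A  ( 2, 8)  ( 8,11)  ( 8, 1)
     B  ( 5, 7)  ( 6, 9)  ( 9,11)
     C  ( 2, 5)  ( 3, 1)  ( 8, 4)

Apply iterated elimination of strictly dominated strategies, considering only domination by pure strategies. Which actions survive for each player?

IESDS → P1:{A,B} P2:{Q,R}

P1 drop C (B beats it: P:5>2 Q:6>3 R:9>8)
P2 drop P (Q beats it: A:11>8 B:9>7)
P1→{A,B} P2→{Q,R}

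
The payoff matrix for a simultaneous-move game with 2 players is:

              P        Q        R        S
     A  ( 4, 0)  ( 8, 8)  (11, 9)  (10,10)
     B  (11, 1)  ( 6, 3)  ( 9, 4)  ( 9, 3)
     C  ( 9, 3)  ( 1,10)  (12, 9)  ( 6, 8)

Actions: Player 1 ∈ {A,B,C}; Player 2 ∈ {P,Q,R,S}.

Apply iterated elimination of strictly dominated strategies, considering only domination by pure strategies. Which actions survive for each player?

Survivors P1:{A,C} P2:{Q,R,S}

P2 drop P (Q beats it: A:8>0 B:3>1 C:10>3)
P1 drop B (A beats it: Q:8>6 R:11>9 S:10>9)
P1→{A,C} P2→{Q,R,S}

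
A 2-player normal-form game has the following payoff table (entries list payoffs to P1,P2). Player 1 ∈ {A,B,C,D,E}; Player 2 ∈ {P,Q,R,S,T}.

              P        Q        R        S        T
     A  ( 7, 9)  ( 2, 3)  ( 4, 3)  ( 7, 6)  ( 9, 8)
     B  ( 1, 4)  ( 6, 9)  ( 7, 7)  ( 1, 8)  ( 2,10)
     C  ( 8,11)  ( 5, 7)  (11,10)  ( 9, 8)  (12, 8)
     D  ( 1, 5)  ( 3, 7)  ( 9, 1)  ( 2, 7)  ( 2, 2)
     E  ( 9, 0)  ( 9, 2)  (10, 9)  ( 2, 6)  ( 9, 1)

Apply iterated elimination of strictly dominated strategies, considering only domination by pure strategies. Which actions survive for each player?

Survivors P1:{C,E} P2:{P,R}

P1 drop A (C beats it: P:8>7 Q:5>2 R:11>4 S:9>7 T:12>9)
P1 drop B (E beats it: P:9>1 Q:9>6 R:10>7 S:2>1 T:9>2)
P1 drop D (C beats it: P:8>1 Q:5>3 R:11>9 S:9>2 T:12>2)
P2 drop Q (R beats it: C:10>7 E:9>2)
P2 drop S (R beats it: C:10>8 E:9>6)
P2 drop T (R beats it: C:10>8 E:9>1)
P1→{C,E} P2→{P,R}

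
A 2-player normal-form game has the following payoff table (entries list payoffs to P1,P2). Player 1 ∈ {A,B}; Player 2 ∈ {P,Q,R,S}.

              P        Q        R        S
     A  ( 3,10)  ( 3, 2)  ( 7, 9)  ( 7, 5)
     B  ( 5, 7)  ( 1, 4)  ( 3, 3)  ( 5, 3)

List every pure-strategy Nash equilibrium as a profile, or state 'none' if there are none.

(A,P): not NE [P1→B gives 5>3]
(A,Q): not NE [P2→P gives 10>2]
(A,R): not NE [P2→P gives 10>9]
(A,S): not NE [P2→P gives 10>5]
(B,P): NE
(B,Q): not NE [P1→A gives 3>1; P2→P gives 7>4]
(B,R): not NE [P1→A gives 7>3; P2→P gives 7>3]
(B,S): not NE [P1→A gives 7>5; P2→P gives 7>3]

Nash profiles: (B,P)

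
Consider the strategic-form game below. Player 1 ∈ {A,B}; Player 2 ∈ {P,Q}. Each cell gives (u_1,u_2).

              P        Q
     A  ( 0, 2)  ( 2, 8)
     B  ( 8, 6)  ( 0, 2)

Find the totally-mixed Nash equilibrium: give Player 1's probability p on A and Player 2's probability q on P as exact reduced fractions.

P1 indiff ⇒ q·0+(1-q)·2 = q·8+(1-q)·0 ⇒ q(-8) = (1-q)(-2) ⇒ q = 1/5
P2 indiff ⇒ p·2+(1-p)·6 = p·8+(1-p)·2 ⇒ p(-6) = (1-p)(-4) ⇒ p = 2/5

P1 mixes 2/5 on A; P2 mixes 1/5 on P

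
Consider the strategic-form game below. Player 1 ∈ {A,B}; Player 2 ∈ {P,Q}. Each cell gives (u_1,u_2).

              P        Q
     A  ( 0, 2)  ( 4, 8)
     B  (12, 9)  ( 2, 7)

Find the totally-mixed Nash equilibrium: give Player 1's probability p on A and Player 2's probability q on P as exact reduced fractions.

p=1/4, q=1/7

P1 indiff ⇒ q·0+(1-q)·4 = q·12+(1-q)·2 ⇒ q(-12) = (1-q)(-2) ⇒ q = 1/7
P2 indiff ⇒ p·2+(1-p)·9 = p·8+(1-p)·7 ⇒ p(-6) = (1-p)(-2) ⇒ p = 1/4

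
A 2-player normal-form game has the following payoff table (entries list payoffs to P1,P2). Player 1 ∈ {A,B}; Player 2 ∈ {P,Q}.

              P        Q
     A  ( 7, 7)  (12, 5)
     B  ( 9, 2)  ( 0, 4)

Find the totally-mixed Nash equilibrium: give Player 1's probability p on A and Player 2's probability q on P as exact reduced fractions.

P1 indiff ⇒ q·7+(1-q)·12 = q·9+(1-q)·0 ⇒ q(-2) = (1-q)(-12) ⇒ q = 6/7
P2 indiff ⇒ p·7+(1-p)·2 = p·5+(1-p)·4 ⇒ p(2) = (1-p)(2) ⇒ p = 1/2

p=1/2, q=6/7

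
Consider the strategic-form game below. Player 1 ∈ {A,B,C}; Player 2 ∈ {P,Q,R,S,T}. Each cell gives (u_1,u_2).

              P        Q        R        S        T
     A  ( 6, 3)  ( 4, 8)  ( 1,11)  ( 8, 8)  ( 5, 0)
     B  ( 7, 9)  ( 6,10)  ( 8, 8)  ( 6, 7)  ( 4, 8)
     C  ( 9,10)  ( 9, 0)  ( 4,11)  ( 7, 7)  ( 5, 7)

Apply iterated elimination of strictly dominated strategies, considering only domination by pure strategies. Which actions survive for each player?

P2 drop S (R beats it: A:11>8 B:8>7 C:11>7)
P2 drop T (P beats it: A:3>0 B:9>8 C:10>7)
P1 drop A (B beats it: P:7>6 Q:6>4 R:8>1)
P1→{B,C} P2→{P,Q,R}

IESDS → P1:{B,C} P2:{P,Q,R}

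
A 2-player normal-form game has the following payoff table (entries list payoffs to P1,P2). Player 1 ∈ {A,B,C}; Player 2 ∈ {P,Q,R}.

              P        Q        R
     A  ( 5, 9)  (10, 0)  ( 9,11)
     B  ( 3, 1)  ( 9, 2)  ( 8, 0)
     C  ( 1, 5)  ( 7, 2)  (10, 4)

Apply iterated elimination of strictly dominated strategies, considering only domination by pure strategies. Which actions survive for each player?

IESDS → P1:{A,C} P2:{P,R}

P1 drop B (A beats it: P:5>3 Q:10>9 R:9>8)
P2 drop Q (P beats it: A:9>0 C:5>2)
P1→{A,C} P2→{P,R}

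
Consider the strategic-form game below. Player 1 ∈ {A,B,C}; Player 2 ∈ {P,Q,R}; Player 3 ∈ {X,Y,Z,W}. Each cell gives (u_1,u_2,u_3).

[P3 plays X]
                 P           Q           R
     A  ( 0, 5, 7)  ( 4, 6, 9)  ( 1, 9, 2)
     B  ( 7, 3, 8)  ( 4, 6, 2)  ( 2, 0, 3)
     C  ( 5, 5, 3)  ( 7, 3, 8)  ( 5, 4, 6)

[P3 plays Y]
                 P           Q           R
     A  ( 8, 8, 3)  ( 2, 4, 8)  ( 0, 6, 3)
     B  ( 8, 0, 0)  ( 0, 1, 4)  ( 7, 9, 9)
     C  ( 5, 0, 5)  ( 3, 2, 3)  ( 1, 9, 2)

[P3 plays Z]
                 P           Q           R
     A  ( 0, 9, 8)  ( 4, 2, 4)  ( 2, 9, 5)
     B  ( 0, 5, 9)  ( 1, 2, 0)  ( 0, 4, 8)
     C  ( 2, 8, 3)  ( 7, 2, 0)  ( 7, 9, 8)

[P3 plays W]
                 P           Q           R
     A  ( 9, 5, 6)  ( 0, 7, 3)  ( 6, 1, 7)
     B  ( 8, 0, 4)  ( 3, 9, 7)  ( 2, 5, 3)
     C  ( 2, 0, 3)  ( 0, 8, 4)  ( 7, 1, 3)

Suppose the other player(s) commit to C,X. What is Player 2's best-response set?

u_2(P vs C,X) = 5
u_2(Q vs C,X) = 3
u_2(R vs C,X) = 4
max payoff 5 at {P}

P2 best: {P}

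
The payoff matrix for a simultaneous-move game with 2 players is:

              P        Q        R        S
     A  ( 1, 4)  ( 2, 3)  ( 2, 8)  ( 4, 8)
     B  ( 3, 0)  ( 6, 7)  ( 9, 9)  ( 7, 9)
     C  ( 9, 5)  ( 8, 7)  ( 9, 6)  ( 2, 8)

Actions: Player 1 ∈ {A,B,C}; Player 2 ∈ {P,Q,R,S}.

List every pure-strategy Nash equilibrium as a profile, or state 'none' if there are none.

Nash profiles: (B,R), (B,S)

(A,P): not NE [P1→C gives 9>1; P2→S gives 8>4]
(A,Q): not NE [P1→C gives 8>2; P2→S gives 8>3]
(A,R): not NE [P1→C gives 9>2]
(A,S): not NE [P1→B gives 7>4]
(B,P): not NE [P1→C gives 9>3; P2→S gives 9>0]
(B,Q): not NE [P1→C gives 8>6; P2→S gives 9>7]
(B,R): NE
(B,S): NE
(C,P): not NE [P2→S gives 8>5]
(C,Q): not NE [P2→S gives 8>7]
(C,R): not NE [P2→S gives 8>6]
(C,S): not NE [P1→B gives 7>2]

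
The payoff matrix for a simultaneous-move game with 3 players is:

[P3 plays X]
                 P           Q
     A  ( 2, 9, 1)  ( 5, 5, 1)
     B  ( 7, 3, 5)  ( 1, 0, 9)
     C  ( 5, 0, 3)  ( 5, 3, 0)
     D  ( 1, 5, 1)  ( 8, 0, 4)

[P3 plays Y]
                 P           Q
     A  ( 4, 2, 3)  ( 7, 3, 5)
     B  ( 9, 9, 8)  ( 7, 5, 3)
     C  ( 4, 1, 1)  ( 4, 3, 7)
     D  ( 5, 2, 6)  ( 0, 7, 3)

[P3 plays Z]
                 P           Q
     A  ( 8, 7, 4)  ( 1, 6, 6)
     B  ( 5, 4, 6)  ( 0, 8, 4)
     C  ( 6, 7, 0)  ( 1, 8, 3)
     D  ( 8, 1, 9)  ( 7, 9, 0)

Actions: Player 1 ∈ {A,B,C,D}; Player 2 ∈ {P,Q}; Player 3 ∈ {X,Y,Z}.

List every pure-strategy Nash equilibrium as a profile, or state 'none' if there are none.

NE set: (A,P,Z), (B,P,Y)

(A,P,X): not NE [P1→B gives 7>2; P3→Z gives 4>1]
(A,P,Y): not NE [P1→B gives 9>4; P2→Q gives 3>2; P3→Z gives 4>3]
(A,P,Z): NE
(A,Q,X): not NE [P1→D gives 8>5; P2→P gives 9>5; P3→Z gives 6>1]
(A,Q,Y): not NE [P3→Z gives 6>5]
(A,Q,Z): not NE [P1→D gives 7>1; P2→P gives 7>6]
(B,P,X): not NE [P3→Y gives 8>5]
(B,P,Y): NE
(B,P,Z): not NE [P1→D gives 8>5; P2→Q gives 8>4; P3→Y gives 8>6]
(B,Q,X): not NE [P1→D gives 8>1; P2→P gives 3>0]
(B,Q,Y): not NE [P2→P gives 9>5; P3→X gives 9>3]
(B,Q,Z): not NE [P1→D gives 7>0; P3→X gives 9>4]
(C,P,X): not NE [P1→B gives 7>5; P2→Q gives 3>0]
(C,P,Y): not NE [P1→B gives 9>4; P2→Q gives 3>1; P3→X gives 3>1]
(C,P,Z): not NE [P1→D gives 8>6; P2→Q gives 8>7; P3→X gives 3>0]
(C,Q,X): not NE [P1→D gives 8>5; P3→Y gives 7>0]
(C,Q,Y): not NE [P1→B gives 7>4]
(C,Q,Z): not NE [P1→D gives 7>1; P3→Y gives 7>3]
(D,P,X): not NE [P1→B gives 7>1; P3→Z gives 9>1]
(D,P,Y): not NE [P1→B gives 9>5; P2→Q gives 7>2; P3→Z gives 9>6]
(D,P,Z): not NE [P2→Q gives 9>1]
(D,Q,X): not NE [P2→P gives 5>0]
(D,Q,Y): not NE [P1→B gives 7>0; P3→X gives 4>3]
(D,Q,Z): not NE [P3→X gives 4>0]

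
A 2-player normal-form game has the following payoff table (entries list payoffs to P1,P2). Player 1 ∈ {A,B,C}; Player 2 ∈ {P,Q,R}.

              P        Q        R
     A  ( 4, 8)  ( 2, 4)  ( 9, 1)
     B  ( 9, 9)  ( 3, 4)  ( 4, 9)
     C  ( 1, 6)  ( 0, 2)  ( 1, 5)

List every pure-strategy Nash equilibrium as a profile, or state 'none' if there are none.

(A,P): not NE [P1→B gives 9>4]
(A,Q): not NE [P1→B gives 3>2; P2→P gives 8>4]
(A,R): not NE [P2→P gives 8>1]
(B,P): NE
(B,Q): not NE [P2→R gives 9>4]
(B,R): not NE [P1→A gives 9>4]
(C,P): not NE [P1→B gives 9>1]
(C,Q): not NE [P1→B gives 3>0; P2→P gives 6>2]
(C,R): not NE [P1→A gives 9>1; P2→P gives 6>5]

PSNE = {(B,P)}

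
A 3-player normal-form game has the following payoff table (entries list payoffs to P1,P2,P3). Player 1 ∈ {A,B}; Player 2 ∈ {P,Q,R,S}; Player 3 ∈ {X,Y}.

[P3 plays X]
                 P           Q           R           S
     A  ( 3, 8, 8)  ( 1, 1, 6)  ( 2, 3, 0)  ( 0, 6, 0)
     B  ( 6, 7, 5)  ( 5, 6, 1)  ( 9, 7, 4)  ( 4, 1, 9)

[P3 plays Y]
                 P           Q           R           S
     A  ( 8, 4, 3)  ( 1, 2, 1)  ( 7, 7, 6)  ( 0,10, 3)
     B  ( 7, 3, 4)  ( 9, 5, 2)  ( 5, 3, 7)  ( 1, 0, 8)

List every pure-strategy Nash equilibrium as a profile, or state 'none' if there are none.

NE set: (B,P,X), (B,Q,Y)

(A,P,X): not NE [P1→B gives 6>3]
(A,P,Y): not NE [P2→S gives 10>4; P3→X gives 8>3]
(A,Q,X): not NE [P1→B gives 5>1; P2→P gives 8>1]
(A,Q,Y): not NE [P1→B gives 9>1; P2→S gives 10>2; P3→X gives 6>1]
(A,R,X): not NE [P1→B gives 9>2; P2→P gives 8>3; P3→Y gives 6>0]
(A,R,Y): not NE [P2→S gives 10>7]
(A,S,X): not NE [P1→B gives 4>0; P2→P gives 8>6; P3→Y gives 3>0]
(A,S,Y): not NE [P1→B gives 1>0]
(B,P,X): NE
(B,P,Y): not NE [P1→A gives 8>7; P2→Q gives 5>3; P3→X gives 5>4]
(B,Q,X): not NE [P2→R gives 7>6; P3→Y gives 2>1]
(B,Q,Y): NE
(B,R,X): not NE [P3→Y gives 7>4]
(B,R,Y): not NE [P1→A gives 7>5; P2→Q gives 5>3]
(B,S,X): not NE [P2→R gives 7>1]
(B,S,Y): not NE [P2→Q gives 5>0; P3→X gives 9>8]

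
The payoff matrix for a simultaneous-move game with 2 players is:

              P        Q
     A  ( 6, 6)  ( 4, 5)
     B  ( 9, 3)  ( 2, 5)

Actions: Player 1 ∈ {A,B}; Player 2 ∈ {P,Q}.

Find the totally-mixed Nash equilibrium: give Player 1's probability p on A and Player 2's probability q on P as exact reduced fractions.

P1 indiff ⇒ q·6+(1-q)·4 = q·9+(1-q)·2 ⇒ q(-3) = (1-q)(-2) ⇒ q = 2/5
P2 indiff ⇒ p·6+(1-p)·3 = p·5+(1-p)·5 ⇒ p(1) = (1-p)(2) ⇒ p = 2/3

(p,q) = (2/3, 2/5)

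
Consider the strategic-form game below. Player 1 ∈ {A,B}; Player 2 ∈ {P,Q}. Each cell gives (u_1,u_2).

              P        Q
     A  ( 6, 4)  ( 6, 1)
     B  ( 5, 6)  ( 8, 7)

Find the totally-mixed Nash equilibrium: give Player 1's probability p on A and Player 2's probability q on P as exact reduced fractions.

p=1/4, q=2/3

P1 indiff ⇒ q·6+(1-q)·6 = q·5+(1-q)·8 ⇒ q(1) = (1-q)(2) ⇒ q = 2/3
P2 indiff ⇒ p·4+(1-p)·6 = p·1+(1-p)·7 ⇒ p(3) = (1-p)(1) ⇒ p = 1/4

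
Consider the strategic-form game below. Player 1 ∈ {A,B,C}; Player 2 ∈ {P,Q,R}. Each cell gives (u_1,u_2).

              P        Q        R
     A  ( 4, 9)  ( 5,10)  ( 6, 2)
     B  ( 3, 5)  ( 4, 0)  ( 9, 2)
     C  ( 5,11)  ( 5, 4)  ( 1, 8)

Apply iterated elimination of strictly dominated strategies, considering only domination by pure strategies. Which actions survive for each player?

Survivors P1:{A,C} P2:{P,Q}

P2 drop R (P beats it: A:9>2 B:5>2 C:11>8)
P1 drop B (A beats it: P:4>3 Q:5>4)
P1→{A,C} P2→{P,Q}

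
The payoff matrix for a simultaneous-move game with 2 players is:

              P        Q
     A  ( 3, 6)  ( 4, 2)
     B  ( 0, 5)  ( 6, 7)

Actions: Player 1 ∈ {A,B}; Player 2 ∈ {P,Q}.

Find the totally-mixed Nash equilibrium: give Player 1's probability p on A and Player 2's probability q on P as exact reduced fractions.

p=1/3, q=2/5

P1 indiff ⇒ q·3+(1-q)·4 = q·0+(1-q)·6 ⇒ q(3) = (1-q)(2) ⇒ q = 2/5
P2 indiff ⇒ p·6+(1-p)·5 = p·2+(1-p)·7 ⇒ p(4) = (1-p)(2) ⇒ p = 1/3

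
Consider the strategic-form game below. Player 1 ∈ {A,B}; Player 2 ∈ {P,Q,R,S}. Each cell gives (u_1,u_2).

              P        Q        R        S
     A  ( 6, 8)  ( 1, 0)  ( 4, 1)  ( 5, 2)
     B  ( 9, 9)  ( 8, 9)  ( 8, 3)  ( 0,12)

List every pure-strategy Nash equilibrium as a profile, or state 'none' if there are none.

(A,P): not NE [P1→B gives 9>6]
(A,Q): not NE [P1→B gives 8>1; P2→P gives 8>0]
(A,R): not NE [P1→B gives 8>4; P2→P gives 8>1]
(A,S): not NE [P2→P gives 8>2]
(B,P): not NE [P2→S gives 12>9]
(B,Q): not NE [P2→S gives 12>9]
(B,R): not NE [P2→S gives 12>3]
(B,S): not NE [P1→A gives 5>0]

Equilibria: none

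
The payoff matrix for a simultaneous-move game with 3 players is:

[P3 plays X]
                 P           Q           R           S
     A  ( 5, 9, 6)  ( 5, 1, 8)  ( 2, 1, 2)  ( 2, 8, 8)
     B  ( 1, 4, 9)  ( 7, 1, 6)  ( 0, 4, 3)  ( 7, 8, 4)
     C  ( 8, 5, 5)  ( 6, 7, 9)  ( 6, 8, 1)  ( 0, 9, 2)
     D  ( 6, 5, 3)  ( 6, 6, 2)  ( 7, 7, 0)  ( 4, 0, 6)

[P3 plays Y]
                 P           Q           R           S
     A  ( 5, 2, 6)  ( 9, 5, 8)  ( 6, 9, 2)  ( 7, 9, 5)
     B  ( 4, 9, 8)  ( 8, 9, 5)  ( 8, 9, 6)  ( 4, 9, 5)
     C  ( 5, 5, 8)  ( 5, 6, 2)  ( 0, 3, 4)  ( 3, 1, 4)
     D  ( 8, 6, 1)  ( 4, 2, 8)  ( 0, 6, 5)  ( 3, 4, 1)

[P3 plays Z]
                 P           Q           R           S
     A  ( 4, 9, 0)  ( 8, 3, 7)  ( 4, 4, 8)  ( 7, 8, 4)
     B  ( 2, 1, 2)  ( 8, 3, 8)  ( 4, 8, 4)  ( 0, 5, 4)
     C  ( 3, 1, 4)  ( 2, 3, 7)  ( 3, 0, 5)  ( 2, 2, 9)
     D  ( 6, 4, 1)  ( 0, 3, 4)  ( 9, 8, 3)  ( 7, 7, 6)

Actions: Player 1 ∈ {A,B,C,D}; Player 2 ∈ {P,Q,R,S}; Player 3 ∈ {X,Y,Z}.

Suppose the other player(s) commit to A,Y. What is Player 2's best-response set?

P2 best: {R,S}

u_2(P vs A,Y) = 2
u_2(Q vs A,Y) = 5
u_2(R vs A,Y) = 9
u_2(S vs A,Y) = 9
max payoff 9 at {R,S}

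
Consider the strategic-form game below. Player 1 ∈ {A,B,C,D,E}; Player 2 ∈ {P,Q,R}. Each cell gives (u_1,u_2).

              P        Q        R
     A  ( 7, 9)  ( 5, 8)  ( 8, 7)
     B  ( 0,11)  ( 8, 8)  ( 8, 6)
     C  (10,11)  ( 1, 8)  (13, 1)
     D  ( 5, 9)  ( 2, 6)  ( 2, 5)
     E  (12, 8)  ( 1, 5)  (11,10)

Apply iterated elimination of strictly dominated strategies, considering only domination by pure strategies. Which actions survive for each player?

P1 drop D (A beats it: P:7>5 Q:5>2 R:8>2)
P2 drop Q (P beats it: A:9>8 B:11>8 C:11>8 E:8>5)
P1 drop A (C beats it: P:10>7 R:13>8)
P1 drop B (C beats it: P:10>0 R:13>8)
P1→{C,E} P2→{P,R}

Survivors P1:{C,E} P2:{P,R}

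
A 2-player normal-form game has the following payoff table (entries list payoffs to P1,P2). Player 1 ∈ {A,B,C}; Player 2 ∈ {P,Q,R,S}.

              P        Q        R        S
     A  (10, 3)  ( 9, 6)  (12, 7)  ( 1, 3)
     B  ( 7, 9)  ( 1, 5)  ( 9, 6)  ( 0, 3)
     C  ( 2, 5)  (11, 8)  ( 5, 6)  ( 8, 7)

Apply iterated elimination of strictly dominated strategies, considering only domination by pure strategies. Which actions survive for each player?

P1 drop B (A beats it: P:10>7 Q:9>1 R:12>9 S:1>0)
P2 drop P (Q beats it: A:6>3 C:8>5)
P2 drop S (Q beats it: A:6>3 C:8>7)
P1→{A,C} P2→{Q,R}

IESDS → P1:{A,C} P2:{Q,R}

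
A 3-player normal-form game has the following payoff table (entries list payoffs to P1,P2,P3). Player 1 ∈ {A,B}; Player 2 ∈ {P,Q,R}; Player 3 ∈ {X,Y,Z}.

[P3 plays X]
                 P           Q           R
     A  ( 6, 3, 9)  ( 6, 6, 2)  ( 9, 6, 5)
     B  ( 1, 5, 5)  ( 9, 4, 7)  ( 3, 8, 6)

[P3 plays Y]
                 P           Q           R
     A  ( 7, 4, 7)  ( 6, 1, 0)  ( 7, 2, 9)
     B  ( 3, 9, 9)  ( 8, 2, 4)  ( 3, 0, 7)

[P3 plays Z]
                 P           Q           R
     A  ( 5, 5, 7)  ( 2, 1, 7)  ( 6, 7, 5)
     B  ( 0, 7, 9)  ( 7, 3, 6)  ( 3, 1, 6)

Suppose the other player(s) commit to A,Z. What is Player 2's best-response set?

u_2(P vs A,Z) = 5
u_2(Q vs A,Z) = 1
u_2(R vs A,Z) = 7
max payoff 7 at {R}

P2 best: {R}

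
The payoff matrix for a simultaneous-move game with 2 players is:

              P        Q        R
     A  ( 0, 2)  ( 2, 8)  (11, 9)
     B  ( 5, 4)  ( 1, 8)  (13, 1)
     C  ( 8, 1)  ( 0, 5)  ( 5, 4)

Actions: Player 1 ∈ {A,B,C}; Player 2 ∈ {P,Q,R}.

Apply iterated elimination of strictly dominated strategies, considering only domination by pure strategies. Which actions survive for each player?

Survivors P1:{A,B} P2:{Q,R}

P2 drop P (Q beats it: A:8>2 B:8>4 C:5>1)
P1 drop C (A beats it: Q:2>0 R:11>5)
P1→{A,B} P2→{Q,R}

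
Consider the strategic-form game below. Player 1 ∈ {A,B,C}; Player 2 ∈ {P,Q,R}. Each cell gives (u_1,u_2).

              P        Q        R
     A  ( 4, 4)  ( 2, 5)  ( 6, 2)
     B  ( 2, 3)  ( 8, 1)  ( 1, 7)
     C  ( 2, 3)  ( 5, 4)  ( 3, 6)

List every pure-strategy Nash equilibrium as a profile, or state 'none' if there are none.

PSNE: ∅

(A,P): not NE [P2→Q gives 5>4]
(A,Q): not NE [P1→B gives 8>2]
(A,R): not NE [P2→Q gives 5>2]
(B,P): not NE [P1→A gives 4>2; P2→R gives 7>3]
(B,Q): not NE [P2→R gives 7>1]
(B,R): not NE [P1→A gives 6>1]
(C,P): not NE [P1→A gives 4>2; P2→R gives 6>3]
(C,Q): not NE [P1→B gives 8>5; P2→R gives 6>4]
(C,R): not NE [P1→A gives 6>3]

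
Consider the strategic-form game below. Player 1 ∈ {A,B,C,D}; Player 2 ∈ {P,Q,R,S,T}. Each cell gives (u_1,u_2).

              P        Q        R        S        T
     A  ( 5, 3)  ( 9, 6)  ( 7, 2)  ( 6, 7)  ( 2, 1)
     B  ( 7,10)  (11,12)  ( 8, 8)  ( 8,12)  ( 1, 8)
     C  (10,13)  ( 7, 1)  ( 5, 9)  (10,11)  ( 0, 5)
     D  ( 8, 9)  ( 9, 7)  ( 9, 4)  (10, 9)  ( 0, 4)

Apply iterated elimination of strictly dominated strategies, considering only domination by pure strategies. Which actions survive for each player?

P2 drop R (P beats it: A:3>2 B:10>8 C:13>9 D:9>4)
P2 drop T (P beats it: A:3>1 B:10>8 C:13>5 D:9>4)
P1 drop A (B beats it: P:7>5 Q:11>9 S:8>6)
P1→{B,C,D} P2→{P,Q,S}

Remaining: P1:{B,C,D} P2:{P,Q,S}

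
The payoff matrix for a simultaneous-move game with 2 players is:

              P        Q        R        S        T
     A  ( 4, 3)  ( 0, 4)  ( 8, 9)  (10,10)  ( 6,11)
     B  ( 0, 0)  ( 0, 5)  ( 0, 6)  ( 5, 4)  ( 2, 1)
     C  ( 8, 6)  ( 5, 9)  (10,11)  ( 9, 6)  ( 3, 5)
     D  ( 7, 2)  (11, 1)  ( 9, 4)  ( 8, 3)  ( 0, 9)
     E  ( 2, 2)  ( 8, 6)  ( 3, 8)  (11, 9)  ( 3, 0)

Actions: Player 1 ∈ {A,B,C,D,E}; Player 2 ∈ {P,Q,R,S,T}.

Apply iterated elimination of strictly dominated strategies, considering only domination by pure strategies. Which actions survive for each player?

Remaining: P1:{A,C,E} P2:{R,S,T}

P1 drop B (C beats it: P:8>0 Q:5>0 R:10>0 S:9>5 T:3>2)
P2 drop P (R beats it: A:9>3 C:11>6 D:4>2 E:8>2)
P2 drop Q (R beats it: A:9>4 C:11>9 D:4>1 E:8>6)
P1 drop D (C beats it: R:10>9 S:9>8 T:3>0)
P1→{A,C,E} P2→{R,S,T}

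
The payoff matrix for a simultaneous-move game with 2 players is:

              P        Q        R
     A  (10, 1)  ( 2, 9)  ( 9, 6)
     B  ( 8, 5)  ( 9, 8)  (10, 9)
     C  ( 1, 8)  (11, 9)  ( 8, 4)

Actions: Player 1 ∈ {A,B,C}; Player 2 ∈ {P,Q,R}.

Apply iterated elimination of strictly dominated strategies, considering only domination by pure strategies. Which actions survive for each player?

IESDS → P1:{B,C} P2:{Q,R}

P2 drop P (Q beats it: A:9>1 B:8>5 C:9>8)
P1 drop A (B beats it: Q:9>2 R:10>9)
P1→{B,C} P2→{Q,R}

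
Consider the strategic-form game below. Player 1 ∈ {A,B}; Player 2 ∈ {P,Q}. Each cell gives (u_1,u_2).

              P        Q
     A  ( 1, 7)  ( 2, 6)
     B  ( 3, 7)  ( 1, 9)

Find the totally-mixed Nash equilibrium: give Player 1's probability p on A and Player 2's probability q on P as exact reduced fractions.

P1 indiff ⇒ q·1+(1-q)·2 = q·3+(1-q)·1 ⇒ q(-2) = (1-q)(-1) ⇒ q = 1/3
P2 indiff ⇒ p·7+(1-p)·7 = p·6+(1-p)·9 ⇒ p(1) = (1-p)(2) ⇒ p = 2/3

p=2/3, q=1/3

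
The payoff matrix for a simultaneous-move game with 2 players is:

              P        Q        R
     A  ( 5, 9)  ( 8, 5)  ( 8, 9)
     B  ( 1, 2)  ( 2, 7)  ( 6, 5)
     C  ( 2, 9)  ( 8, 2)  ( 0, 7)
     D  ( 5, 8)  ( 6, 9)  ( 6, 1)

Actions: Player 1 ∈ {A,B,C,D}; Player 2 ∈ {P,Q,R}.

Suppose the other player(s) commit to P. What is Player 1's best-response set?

BR_1 = {A,D}

u_1(A vs P) = 5
u_1(B vs P) = 1
u_1(C vs P) = 2
u_1(D vs P) = 5
max payoff 5 at {A,D}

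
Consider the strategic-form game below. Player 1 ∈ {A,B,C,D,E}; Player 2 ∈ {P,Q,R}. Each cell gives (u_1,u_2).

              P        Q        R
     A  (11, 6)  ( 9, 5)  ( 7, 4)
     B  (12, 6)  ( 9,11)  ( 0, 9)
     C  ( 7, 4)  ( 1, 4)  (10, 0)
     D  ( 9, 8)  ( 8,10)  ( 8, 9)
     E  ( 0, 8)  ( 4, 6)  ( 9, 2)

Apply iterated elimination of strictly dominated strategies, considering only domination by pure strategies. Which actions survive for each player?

IESDS → P1:{A,B} P2:{P,Q}

P2 drop R (Q beats it: A:5>4 B:11>9 C:4>0 D:10>9 E:6>2)
P1 drop C (A beats it: P:11>7 Q:9>1)
P1 drop D (A beats it: P:11>9 Q:9>8)
P1 drop E (A beats it: P:11>0 Q:9>4)
P1→{A,B} P2→{P,Q}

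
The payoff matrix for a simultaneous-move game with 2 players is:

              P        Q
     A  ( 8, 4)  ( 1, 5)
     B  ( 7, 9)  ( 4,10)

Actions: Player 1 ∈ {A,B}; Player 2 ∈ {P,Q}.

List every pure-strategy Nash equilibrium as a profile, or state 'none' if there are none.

(A,P): not NE [P2→Q gives 5>4]
(A,Q): not NE [P1→B gives 4>1]
(B,P): not NE [P1→A gives 8>7; P2→Q gives 10>9]
(B,Q): NE

NE set: (B,Q)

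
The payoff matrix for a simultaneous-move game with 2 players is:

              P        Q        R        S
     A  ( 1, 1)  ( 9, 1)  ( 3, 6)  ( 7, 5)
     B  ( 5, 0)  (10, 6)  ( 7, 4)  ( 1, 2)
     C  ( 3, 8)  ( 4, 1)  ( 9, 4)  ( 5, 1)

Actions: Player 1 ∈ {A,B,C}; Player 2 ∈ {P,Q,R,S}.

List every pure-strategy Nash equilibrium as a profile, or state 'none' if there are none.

(A,P): not NE [P1→B gives 5>1; P2→R gives 6>1]
(A,Q): not NE [P1→B gives 10>9; P2→R gives 6>1]
(A,R): not NE [P1→C gives 9>3]
(A,S): not NE [P2→R gives 6>5]
(B,P): not NE [P2→Q gives 6>0]
(B,Q): NE
(B,R): not NE [P1→C gives 9>7; P2→Q gives 6>4]
(B,S): not NE [P1→A gives 7>1; P2→Q gives 6>2]
(C,P): not NE [P1→B gives 5>3]
(C,Q): not NE [P1→B gives 10>4; P2→P gives 8>1]
(C,R): not NE [P2→P gives 8>4]
(C,S): not NE [P1→A gives 7>5; P2→P gives 8>1]

PSNE = {(B,Q)}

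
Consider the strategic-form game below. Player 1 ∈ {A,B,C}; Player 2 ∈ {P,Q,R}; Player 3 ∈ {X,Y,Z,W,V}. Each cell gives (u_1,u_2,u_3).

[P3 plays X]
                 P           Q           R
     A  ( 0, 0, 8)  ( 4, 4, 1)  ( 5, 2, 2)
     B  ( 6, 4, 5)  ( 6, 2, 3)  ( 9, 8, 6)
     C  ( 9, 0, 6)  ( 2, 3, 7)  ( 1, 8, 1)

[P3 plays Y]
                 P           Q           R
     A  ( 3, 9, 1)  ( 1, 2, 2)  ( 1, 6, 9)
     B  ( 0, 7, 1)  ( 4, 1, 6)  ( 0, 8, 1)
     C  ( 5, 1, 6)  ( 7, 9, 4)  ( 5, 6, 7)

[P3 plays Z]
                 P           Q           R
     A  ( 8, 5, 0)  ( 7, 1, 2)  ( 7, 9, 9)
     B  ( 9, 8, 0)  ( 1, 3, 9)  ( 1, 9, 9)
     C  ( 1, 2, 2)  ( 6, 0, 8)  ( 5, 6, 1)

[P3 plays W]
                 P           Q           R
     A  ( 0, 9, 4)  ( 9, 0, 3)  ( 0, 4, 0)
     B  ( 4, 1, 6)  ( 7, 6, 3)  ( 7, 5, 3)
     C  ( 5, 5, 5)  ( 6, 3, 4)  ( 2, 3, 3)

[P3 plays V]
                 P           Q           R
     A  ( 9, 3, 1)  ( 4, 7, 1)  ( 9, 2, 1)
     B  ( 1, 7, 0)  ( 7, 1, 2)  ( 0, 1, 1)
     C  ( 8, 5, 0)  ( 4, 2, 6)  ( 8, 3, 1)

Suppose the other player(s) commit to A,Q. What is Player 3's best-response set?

u_3(X vs A,Q) = 1
u_3(Y vs A,Q) = 2
u_3(Z vs A,Q) = 2
u_3(W vs A,Q) = 3
u_3(V vs A,Q) = 1
max payoff 3 at {W}

P3 best: {W}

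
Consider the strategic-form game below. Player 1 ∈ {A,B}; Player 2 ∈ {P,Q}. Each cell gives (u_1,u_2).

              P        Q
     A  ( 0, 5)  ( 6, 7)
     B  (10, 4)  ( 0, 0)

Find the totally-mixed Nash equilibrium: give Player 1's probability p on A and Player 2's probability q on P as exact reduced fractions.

P1 mixes 2/3 on A; P2 mixes 3/8 on P

P1 indiff ⇒ q·0+(1-q)·6 = q·10+(1-q)·0 ⇒ q(-10) = (1-q)(-6) ⇒ q = 3/8
P2 indiff ⇒ p·5+(1-p)·4 = p·7+(1-p)·0 ⇒ p(-2) = (1-p)(-4) ⇒ p = 2/3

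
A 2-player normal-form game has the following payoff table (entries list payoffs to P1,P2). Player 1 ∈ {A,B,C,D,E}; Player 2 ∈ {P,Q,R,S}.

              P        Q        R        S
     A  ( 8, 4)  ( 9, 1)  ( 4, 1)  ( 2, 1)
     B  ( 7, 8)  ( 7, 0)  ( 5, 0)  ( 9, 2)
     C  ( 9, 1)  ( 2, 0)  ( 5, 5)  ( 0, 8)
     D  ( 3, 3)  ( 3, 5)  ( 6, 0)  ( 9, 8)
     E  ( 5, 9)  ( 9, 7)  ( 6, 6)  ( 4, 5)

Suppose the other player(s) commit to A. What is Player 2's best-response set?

u_2(P vs A) = 4
u_2(Q vs A) = 1
u_2(R vs A) = 1
u_2(S vs A) = 1
max payoff 4 at {P}

P2 best: {P}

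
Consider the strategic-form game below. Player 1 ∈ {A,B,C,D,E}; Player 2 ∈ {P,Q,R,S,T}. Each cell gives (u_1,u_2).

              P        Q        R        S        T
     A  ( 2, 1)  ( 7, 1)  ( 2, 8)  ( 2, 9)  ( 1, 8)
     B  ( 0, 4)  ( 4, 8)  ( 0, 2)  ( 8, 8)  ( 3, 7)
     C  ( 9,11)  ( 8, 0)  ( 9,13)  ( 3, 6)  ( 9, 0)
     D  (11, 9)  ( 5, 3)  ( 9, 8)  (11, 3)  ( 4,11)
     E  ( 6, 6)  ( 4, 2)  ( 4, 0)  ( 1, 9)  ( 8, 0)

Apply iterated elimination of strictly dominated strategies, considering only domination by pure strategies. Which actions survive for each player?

P1 drop A (C beats it: P:9>2 Q:8>7 R:9>2 S:3>2 T:9>1)
P1 drop B (D beats it: P:11>0 Q:5>4 R:9>0 S:11>8 T:4>3)
P1 drop E (C beats it: P:9>6 Q:8>4 R:9>4 S:3>1 T:9>8)
P2 drop Q (P beats it: C:11>0 D:9>3)
P2 drop S (P beats it: C:11>6 D:9>3)
P1→{C,D} P2→{P,R,T}

Remaining: P1:{C,D} P2:{P,R,T}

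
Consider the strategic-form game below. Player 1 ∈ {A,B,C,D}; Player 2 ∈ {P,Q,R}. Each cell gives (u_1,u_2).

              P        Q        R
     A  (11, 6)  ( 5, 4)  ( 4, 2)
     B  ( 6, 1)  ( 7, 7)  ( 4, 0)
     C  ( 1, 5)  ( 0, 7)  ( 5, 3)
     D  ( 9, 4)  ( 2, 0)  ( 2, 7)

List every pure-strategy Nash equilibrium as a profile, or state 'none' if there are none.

(A,P): NE
(A,Q): not NE [P1→B gives 7>5; P2→P gives 6>4]
(A,R): not NE [P1→C gives 5>4; P2→P gives 6>2]
(B,P): not NE [P1→A gives 11>6; P2→Q gives 7>1]
(B,Q): NE
(B,R): not NE [P1→C gives 5>4; P2→Q gives 7>0]
(C,P): not NE [P1→A gives 11>1; P2→Q gives 7>5]
(C,Q): not NE [P1→B gives 7>0]
(C,R): not NE [P2→Q gives 7>3]
(D,P): not NE [P1→A gives 11>9; P2→R gives 7>4]
(D,Q): not NE [P1→B gives 7>2; P2→R gives 7>0]
(D,R): not NE [P1→C gives 5>2]

Nash profiles: (A,P), (B,Q)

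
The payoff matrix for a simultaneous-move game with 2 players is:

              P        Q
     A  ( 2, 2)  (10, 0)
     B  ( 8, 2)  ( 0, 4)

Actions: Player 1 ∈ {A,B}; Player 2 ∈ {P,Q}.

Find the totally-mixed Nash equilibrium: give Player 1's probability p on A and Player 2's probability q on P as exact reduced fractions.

p=1/2, q=5/8

P1 indiff ⇒ q·2+(1-q)·10 = q·8+(1-q)·0 ⇒ q(-6) = (1-q)(-10) ⇒ q = 5/8
P2 indiff ⇒ p·2+(1-p)·2 = p·0+(1-p)·4 ⇒ p(2) = (1-p)(2) ⇒ p = 1/2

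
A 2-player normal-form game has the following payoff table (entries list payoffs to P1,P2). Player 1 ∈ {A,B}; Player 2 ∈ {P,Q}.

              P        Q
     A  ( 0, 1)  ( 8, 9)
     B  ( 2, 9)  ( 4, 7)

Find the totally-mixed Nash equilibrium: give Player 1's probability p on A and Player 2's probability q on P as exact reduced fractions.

P1 indiff ⇒ q·0+(1-q)·8 = q·2+(1-q)·4 ⇒ q(-2) = (1-q)(-4) ⇒ q = 2/3
P2 indiff ⇒ p·1+(1-p)·9 = p·9+(1-p)·7 ⇒ p(-8) = (1-p)(-2) ⇒ p = 1/5

(p,q) = (1/5, 2/3)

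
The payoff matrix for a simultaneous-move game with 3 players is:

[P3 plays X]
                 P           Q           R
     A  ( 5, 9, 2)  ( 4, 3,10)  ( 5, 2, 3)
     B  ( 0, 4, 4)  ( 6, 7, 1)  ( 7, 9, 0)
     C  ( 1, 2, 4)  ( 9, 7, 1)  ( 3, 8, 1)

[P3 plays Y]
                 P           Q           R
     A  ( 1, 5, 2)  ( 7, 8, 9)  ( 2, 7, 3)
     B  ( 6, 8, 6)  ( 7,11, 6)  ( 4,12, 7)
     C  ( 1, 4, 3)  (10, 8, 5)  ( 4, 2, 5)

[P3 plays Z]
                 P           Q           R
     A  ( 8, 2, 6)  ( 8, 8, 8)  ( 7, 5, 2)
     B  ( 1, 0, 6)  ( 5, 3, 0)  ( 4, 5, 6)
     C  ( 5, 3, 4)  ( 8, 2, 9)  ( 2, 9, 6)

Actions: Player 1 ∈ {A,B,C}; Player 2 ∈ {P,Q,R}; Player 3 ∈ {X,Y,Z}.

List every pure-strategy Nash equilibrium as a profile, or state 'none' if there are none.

(A,P,X): not NE [P3→Z gives 6>2]
(A,P,Y): not NE [P1→B gives 6>1; P2→Q gives 8>5; P3→Z gives 6>2]
(A,P,Z): not NE [P2→Q gives 8>2]
(A,Q,X): not NE [P1→C gives 9>4; P2→P gives 9>3]
(A,Q,Y): not NE [P1→C gives 10>7; P3→X gives 10>9]
(A,Q,Z): not NE [P3→X gives 10>8]
(A,R,X): not NE [P1→B gives 7>5; P2→P gives 9>2]
(A,R,Y): not NE [P1→C gives 4>2; P2→Q gives 8>7]
(A,R,Z): not NE [P2→Q gives 8>5; P3→Y gives 3>2]
(B,P,X): not NE [P1→A gives 5>0; P2→R gives 9>4; P3→Z gives 6>4]
(B,P,Y): not NE [P2→R gives 12>8]
(B,P,Z): not NE [P1→A gives 8>1; P2→R gives 5>0]
(B,Q,X): not NE [P1→C gives 9>6; P2→R gives 9>7; P3→Y gives 6>1]
(B,Q,Y): not NE [P1→C gives 10>7; P2→R gives 12>11]
(B,Q,Z): not NE [P1→C gives 8>5; P2→R gives 5>3; P3→Y gives 6>0]
(B,R,X): not NE [P3→Y gives 7>0]
(B,R,Y): NE
(B,R,Z): not NE [P1→A gives 7>4; P3→Y gives 7>6]
(C,P,X): not NE [P1→A gives 5>1; P2→R gives 8>2]
(C,P,Y): not NE [P1→B gives 6>1; P2→Q gives 8>4; P3→Z gives 4>3]
(C,P,Z): not NE [P1→A gives 8>5; P2→R gives 9>3]
(C,Q,X): not NE [P2→R gives 8>7; P3→Z gives 9>1]
(C,Q,Y): not NE [P3→Z gives 9>5]
(C,Q,Z): not NE [P2→R gives 9>2]
(C,R,X): not NE [P1→B gives 7>3; P3→Z gives 6>1]
(C,R,Y): not NE [P2→Q gives 8>2; P3→Z gives 6>5]
(C,R,Z): not NE [P1→A gives 7>2]

NE set: (B,R,Y)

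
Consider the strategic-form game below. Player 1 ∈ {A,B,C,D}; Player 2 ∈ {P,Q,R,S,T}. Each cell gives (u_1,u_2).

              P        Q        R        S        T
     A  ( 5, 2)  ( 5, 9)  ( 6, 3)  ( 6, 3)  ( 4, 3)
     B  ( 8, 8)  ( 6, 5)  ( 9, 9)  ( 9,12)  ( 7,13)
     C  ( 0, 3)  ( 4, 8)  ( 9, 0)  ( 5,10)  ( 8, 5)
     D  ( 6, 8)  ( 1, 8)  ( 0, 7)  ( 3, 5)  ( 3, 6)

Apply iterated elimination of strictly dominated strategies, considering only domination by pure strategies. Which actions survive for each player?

IESDS → P1:{B,C} P2:{S,T}

P1 drop A (B beats it: P:8>5 Q:6>5 R:9>6 S:9>6 T:7>4)
P1 drop D (B beats it: P:8>6 Q:6>1 R:9>0 S:9>3 T:7>3)
P2 drop P (S beats it: B:12>8 C:10>3)
P2 drop Q (S beats it: B:12>5 C:10>8)
P2 drop R (S beats it: B:12>9 C:10>0)
P1→{B,C} P2→{S,T}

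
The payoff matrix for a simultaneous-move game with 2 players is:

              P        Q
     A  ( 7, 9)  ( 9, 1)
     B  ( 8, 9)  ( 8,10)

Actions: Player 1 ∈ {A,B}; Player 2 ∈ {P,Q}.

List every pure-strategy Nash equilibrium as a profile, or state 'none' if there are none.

No pure NE.

(A,P): not NE [P1→B gives 8>7]
(A,Q): not NE [P2→P gives 9>1]
(B,P): not NE [P2→Q gives 10>9]
(B,Q): not NE [P1→A gives 9>8]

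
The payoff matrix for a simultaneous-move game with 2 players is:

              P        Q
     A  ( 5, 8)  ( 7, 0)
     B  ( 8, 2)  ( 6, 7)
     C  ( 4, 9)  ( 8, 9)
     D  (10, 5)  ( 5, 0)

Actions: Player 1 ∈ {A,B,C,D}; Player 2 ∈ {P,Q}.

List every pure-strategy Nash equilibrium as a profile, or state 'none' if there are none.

(A,P): not NE [P1→D gives 10>5]
(A,Q): not NE [P1→C gives 8>7; P2→P gives 8>0]
(B,P): not NE [P1→D gives 10>8; P2→Q gives 7>2]
(B,Q): not NE [P1→C gives 8>6]
(C,P): not NE [P1→D gives 10>4]
(C,Q): NE
(D,P): NE
(D,Q): not NE [P1→C gives 8>5; P2→P gives 5>0]

Nash profiles: (C,Q), (D,P)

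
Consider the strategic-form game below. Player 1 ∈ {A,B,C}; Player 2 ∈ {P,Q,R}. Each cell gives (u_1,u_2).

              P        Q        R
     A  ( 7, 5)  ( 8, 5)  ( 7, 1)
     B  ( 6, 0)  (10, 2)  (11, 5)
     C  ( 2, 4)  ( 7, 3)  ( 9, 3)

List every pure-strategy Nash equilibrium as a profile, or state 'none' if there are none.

PSNE = {(A,P), (B,R)}

(A,P): NE
(A,Q): not NE [P1→B gives 10>8]
(A,R): not NE [P1→B gives 11>7; P2→Q gives 5>1]
(B,P): not NE [P1→A gives 7>6; P2→R gives 5>0]
(B,Q): not NE [P2→R gives 5>2]
(B,R): NE
(C,P): not NE [P1→A gives 7>2]
(C,Q): not NE [P1→B gives 10>7; P2→P gives 4>3]
(C,R): not NE [P1→B gives 11>9; P2→P gives 4>3]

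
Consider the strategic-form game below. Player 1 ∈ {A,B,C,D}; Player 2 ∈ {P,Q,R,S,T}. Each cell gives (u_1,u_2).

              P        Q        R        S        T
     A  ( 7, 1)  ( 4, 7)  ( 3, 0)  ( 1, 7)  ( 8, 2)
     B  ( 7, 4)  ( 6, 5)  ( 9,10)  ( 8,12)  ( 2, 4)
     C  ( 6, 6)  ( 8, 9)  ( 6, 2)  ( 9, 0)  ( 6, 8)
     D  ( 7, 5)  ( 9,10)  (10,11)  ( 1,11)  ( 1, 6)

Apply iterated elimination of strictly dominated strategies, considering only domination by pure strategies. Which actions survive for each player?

P2 drop P (Q beats it: A:7>1 B:5>4 C:9>6 D:10>5)
P2 drop T (Q beats it: A:7>2 B:5>4 C:9>8 D:10>6)
P1 drop A (B beats it: Q:6>4 R:9>3 S:8>1)
P1→{B,C,D} P2→{Q,R,S}

Remaining: P1:{B,C,D} P2:{Q,R,S}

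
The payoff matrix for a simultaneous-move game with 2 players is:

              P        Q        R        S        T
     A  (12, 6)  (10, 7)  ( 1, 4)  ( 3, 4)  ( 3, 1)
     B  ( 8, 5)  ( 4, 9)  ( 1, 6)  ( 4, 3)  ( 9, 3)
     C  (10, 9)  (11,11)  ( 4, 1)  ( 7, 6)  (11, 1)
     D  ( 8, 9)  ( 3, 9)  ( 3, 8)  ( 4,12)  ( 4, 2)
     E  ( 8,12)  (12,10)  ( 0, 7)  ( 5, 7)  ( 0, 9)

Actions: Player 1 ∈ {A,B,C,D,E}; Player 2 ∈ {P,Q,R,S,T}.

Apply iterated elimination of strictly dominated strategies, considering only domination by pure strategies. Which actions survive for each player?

P1 drop B (C beats it: P:10>8 Q:11>4 R:4>1 S:7>4 T:11>9)
P1 drop D (C beats it: P:10>8 Q:11>3 R:4>3 S:7>4 T:11>4)
P2 drop R (P beats it: A:6>4 C:9>1 E:12>7)
P2 drop S (P beats it: A:6>4 C:9>6 E:12>7)
P2 drop T (P beats it: A:6>1 C:9>1 E:12>9)
P1→{A,C,E} P2→{P,Q}

Survivors P1:{A,C,E} P2:{P,Q}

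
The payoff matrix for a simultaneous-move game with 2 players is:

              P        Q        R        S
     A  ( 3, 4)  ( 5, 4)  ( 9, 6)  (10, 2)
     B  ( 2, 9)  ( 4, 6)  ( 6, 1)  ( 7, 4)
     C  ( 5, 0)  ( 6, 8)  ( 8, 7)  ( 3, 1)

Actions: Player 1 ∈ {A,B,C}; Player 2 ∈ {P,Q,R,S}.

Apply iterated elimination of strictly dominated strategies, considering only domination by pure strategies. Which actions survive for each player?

P1 drop B (A beats it: P:3>2 Q:5>4 R:9>6 S:10>7)
P2 drop P (R beats it: A:6>4 C:7>0)
P2 drop S (Q beats it: A:4>2 C:8>1)
P1→{A,C} P2→{Q,R}

IESDS → P1:{A,C} P2:{Q,R}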